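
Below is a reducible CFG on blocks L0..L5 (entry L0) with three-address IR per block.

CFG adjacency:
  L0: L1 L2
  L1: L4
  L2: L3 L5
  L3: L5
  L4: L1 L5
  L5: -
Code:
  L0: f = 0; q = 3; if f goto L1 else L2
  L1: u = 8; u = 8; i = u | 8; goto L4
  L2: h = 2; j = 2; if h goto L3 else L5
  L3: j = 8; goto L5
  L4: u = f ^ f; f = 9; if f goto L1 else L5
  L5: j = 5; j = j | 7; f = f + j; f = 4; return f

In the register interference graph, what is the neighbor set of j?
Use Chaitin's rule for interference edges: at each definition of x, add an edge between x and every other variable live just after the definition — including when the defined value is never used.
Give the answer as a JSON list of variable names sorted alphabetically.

Answer: ["f", "h"]

Derivation:
def/use:
  L0: def={f,q} ue=∅
  L1: def={i,u} ue=∅
  L2: def={h,j} ue=∅
  L3: def={j} ue=∅
  L4: def={f,u} ue={f}
  L5: def={f,j} ue={f}

Live sets:
  live L0: ∅→{f}
  live L1: {f}→{f}
  live L2: {f}→{f}
  live L3: {f}→{f}
  live L4: {f}→{f}
  live L5: {f}→∅

Interfere edges:
  f: {h,i,j,q,u}
  h: {f,j}
  i: {f}
  j: {f,h}
  q: {f}
  u: {f}

N(j) = ["f", "h"]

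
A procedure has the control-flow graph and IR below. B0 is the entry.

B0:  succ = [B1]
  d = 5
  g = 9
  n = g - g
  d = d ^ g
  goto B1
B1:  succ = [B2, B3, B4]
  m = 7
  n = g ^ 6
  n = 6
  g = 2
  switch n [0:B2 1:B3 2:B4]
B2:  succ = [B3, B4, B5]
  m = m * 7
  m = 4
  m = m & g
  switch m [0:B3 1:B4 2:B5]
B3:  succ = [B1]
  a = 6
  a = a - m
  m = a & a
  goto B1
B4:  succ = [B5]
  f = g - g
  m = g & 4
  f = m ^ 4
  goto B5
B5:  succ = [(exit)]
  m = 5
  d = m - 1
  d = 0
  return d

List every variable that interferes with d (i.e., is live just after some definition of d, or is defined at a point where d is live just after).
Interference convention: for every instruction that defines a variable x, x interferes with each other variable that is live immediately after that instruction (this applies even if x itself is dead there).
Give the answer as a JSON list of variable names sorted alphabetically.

Answer: ["g", "n"]

Derivation:
Per-block:
  B0: def={d,g,n} ue=∅
  B1: def={g,m,n} ue={g}
  B2: def={m} ue={g,m}
  B3: def={a,m} ue={m}
  B4: def={f,m} ue={g}
  B5: def={d,m} ue=∅

Live sets:
  B0 li=∅ lo={g}
  B1 li={g} lo={g,m}
  B2 li={g,m} lo={g,m}
  B3 li={g,m} lo={g}
  B4 li={g} lo=∅
  B5 li=∅ lo=∅

Conflict graph:
  a↔{g,m}
  d↔{g,n}
  f↔{g}
  g↔{a,d,f,m,n}
  m↔{a,g,n}
  n↔{d,g,m}

N(d) = ["g", "n"]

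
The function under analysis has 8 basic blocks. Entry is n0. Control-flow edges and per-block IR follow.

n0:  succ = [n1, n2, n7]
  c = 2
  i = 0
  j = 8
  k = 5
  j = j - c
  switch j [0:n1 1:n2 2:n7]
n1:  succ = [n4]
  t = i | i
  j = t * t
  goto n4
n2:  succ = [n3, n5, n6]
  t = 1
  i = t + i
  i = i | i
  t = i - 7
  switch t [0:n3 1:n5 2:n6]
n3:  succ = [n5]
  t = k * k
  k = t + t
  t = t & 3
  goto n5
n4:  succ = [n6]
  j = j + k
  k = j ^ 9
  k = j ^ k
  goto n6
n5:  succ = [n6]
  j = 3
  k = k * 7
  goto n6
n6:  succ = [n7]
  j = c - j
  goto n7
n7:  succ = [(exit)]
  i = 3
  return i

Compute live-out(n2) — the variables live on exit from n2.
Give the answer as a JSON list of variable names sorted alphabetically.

Block summaries:
  n0 def {c,i,j,k} use ∅
  n1 def {j,t} use {i}
  n2 def {i,t} use {i}
  n3 def {k,t} use {k}
  n4 def {j,k} use {j,k}
  n5 def {j,k} use {k}
  n6 def {j} use {c,j}
  n7 def {i} use ∅

Liveness:
  n0 li=∅ lo={c,i,j,k}
  n1 li={c,i,k} lo={c,j,k}
  n2 li={c,i,j,k} lo={c,j,k}
  n3 li={c,k} lo={c,k}
  n4 li={c,j,k} lo={c,j}
  n5 li={c,k} lo={c,j}
  n6 li={c,j} lo=∅
  n7 li=∅ lo=∅

live-out(n2) = ["c", "j", "k"]

Answer: ["c", "j", "k"]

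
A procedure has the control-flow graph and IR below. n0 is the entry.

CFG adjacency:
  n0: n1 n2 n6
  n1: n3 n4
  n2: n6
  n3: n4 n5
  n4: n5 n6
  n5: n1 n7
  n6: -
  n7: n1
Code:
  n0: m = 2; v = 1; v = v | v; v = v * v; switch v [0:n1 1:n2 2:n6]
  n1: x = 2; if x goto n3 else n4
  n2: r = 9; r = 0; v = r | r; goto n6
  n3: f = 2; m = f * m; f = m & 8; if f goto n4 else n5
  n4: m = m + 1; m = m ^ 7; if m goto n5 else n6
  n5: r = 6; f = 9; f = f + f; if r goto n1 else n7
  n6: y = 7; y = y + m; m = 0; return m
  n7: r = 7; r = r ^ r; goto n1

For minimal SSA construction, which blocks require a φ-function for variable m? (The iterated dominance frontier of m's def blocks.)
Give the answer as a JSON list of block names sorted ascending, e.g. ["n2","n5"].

idom tree: n1←n0 n2←n0 n3←n1 n4←n1 n5←n1 n6←n0 n7←n5
Join-block Dom:
  n1: preds {n0,n5,n7}: {n0} ∩ {n0,n1,n5} ∩ {n0,n1,n5,n7} = {n0}; idom=n0
  n4: preds {n1,n3}: {n0,n1} ∩ {n0,n1,n3} = {n0,n1}; idom=n1
  n5: preds {n3,n4}: {n0,n1,n3} ∩ {n0,n1,n4} = {n0,n1}; idom=n1
  n6: preds {n0,n2,n4}: {n0} ∩ {n0,n2} ∩ {n0,n1,n4} = {n0}; idom=n0

DF walk-up:
  join n1 pred n0: · stop@n0
  join n1 pred n5: n5→n1 stop@n0
  join n1 pred n7: n7→n5→n1 stop@n0
  join n4 pred n1: · stop@n1
  join n4 pred n3: n3 stop@n1
  join n5 pred n3: n3 stop@n1
  join n5 pred n4: n4 stop@n1
  join n6 pred n0: · stop@n0
  join n6 pred n2: n2 stop@n0
  join n6 pred n4: n4→n1 stop@n0
  DF(n0)=∅
  DF(n1)={n1,n6}
  DF(n2)={n6}
  DF(n3)={n4,n5}
  DF(n4)={n5,n6}
  DF(n5)={n1}
  DF(n6)=∅
  DF(n7)={n1}

φ for m: defs {n0,n3,n4,n6}
  DF⁺ = {n1,n4,n5,n6}

Answer: ["n1", "n4", "n5", "n6"]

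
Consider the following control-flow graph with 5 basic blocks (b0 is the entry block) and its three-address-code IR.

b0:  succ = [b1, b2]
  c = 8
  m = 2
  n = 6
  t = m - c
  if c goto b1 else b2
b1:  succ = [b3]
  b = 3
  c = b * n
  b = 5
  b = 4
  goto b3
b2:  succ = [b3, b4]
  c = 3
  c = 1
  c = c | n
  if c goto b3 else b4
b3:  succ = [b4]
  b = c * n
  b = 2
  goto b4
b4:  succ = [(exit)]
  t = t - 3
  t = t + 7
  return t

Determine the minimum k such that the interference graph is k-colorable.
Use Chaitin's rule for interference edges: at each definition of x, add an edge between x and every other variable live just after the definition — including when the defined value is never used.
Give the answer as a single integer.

Per-block:
  b0 def {c,m,n,t} use ∅
  b1 def {b,c} use {n}
  b2 def {c} use {n}
  b3 def {b} use {c,n}
  b4 def {t} use {t}

Live sets:
  b0: in=∅ out={n,t}
  b1: in={n,t} out={c,n,t}
  b2: in={n,t} out={c,n,t}
  b3: in={c,n,t} out={t}
  b4: in={t} out=∅

Interfere edges:
  b — {c,n,t}
  c — {b,m,n,t}
  m — {c,n}
  n — {b,c,m,t}
  t — {b,c,n}

Colouring:
  {b,c,n,t} pairwise interfere (4-clique) ⇒ χ ≥ 4
  4-colouring: r0={c}  r1={n}  r2={b,m}  r3={t}
  χ = 4

Answer: 4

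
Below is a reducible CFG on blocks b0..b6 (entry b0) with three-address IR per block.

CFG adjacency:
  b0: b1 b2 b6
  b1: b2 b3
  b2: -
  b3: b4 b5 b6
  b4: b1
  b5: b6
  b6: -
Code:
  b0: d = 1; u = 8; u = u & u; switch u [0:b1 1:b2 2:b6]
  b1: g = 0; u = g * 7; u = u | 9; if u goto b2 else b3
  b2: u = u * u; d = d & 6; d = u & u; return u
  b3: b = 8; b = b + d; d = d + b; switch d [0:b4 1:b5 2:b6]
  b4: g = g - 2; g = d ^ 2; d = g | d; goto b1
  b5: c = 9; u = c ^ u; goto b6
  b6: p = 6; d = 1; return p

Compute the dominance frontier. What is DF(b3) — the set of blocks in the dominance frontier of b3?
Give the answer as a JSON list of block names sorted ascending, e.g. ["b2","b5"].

Answer: ["b1", "b6"]

Analysis:
idom tree: b1←b0 b2←b0 b3←b1 b4←b3 b5←b3 b6←b0
Join-block Dom:
  b1: preds {b0,b4}: {b0} ∩ {b0,b1,b3,b4} = {b0}; idom=b0
  b2: preds {b0,b1}: {b0} ∩ {b0,b1} = {b0}; idom=b0
  b6: preds {b0,b3,b5}: {b0} ∩ {b0,b1,b3} ∩ {b0,b1,b3,b5} = {b0}; idom=b0

Frontier:
  join b1 pred b0: · stop@b0
  join b1 pred b4: b4→b3→b1 stop@b0
  join b2 pred b0: · stop@b0
  join b2 pred b1: b1 stop@b0
  join b6 pred b0: · stop@b0
  join b6 pred b3: b3→b1 stop@b0
  join b6 pred b5: b5→b3→b1 stop@b0
  DF(b0)=∅
  DF(b1)={b1,b2,b6}
  DF(b2)=∅
  DF(b3)={b1,b6}
  DF(b4)={b1}
  DF(b5)={b6}
  DF(b6)=∅

DF(b3) = ["b1", "b6"]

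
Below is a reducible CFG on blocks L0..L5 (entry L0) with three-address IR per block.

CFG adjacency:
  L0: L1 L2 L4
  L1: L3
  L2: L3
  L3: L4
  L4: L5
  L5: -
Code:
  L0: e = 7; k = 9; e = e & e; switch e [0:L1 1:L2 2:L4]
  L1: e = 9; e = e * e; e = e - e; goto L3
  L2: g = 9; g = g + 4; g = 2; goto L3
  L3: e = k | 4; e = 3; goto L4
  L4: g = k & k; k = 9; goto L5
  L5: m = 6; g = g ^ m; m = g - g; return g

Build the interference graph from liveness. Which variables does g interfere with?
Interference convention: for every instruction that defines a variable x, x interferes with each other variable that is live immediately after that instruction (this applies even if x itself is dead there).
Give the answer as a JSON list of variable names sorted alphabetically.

def/use:
  L0: def={e,k} ue=∅
  L1: def={e} ue=∅
  L2: def={g} ue=∅
  L3: def={e} ue={k}
  L4: def={g,k} ue={k}
  L5: def={g,m} ue={g}

Backward fixpoint:
  L0: in=∅ out={k}
  L1: in={k} out={k}
  L2: in={k} out={k}
  L3: in={k} out={k}
  L4: in={k} out={g}
  L5: in={g} out=∅

Interfere edges:
  e: {k}
  g: {k,m}
  k: {e,g}
  m: {g}

N(g) = ["k", "m"]

Answer: ["k", "m"]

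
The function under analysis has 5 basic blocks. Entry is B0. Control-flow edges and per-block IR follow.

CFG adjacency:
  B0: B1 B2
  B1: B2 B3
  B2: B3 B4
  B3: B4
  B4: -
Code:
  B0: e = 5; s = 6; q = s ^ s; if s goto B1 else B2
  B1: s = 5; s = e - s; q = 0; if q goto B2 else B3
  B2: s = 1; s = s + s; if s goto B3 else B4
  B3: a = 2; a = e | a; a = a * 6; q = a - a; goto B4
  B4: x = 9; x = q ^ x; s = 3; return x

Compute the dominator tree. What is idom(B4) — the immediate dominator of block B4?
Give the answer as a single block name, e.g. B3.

Answer: B0

Derivation:
idom tree: B1←B0 B2←B0 B3←B0 B4←B0
Dom∩ at merges:
  B2: preds {B0,B1}: {B0} ∩ {B0,B1} = {B0}; idom=B0
  B3: preds {B1,B2}: {B0,B1} ∩ {B0,B2} = {B0}; idom=B0
  B4: preds {B2,B3}: {B0,B2} ∩ {B0,B3} = {B0}; idom=B0

idom(B4) = B0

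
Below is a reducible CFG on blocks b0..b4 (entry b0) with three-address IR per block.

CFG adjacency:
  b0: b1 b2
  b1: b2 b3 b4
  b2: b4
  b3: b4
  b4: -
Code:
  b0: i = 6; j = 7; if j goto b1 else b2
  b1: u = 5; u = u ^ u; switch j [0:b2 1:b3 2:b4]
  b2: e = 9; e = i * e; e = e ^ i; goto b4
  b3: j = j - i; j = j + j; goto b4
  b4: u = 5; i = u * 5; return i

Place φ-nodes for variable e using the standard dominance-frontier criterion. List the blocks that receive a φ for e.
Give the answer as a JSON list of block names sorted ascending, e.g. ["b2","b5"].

idom tree: b1←b0 b2←b0 b3←b1 b4←b0
Join-block Dom:
  b2: preds {b0,b1}: {b0} ∩ {b0,b1} = {b0}; idom=b0
  b4: preds {b1,b2,b3}: {b0,b1} ∩ {b0,b2} ∩ {b0,b1,b3} = {b0}; idom=b0

DF walk-up:
  join b2 pred b0: · stop@b0
  join b2 pred b1: b1 stop@b0
  join b4 pred b1: b1 stop@b0
  join b4 pred b2: b2 stop@b0
  join b4 pred b3: b3→b1 stop@b0
  b0: DF=∅
  b1: DF={b2,b4}
  b2: DF={b4}
  b3: DF={b4}
  b4: DF=∅

φ for e: defs {b2}
  DF⁺ = {b4}

Answer: ["b4"]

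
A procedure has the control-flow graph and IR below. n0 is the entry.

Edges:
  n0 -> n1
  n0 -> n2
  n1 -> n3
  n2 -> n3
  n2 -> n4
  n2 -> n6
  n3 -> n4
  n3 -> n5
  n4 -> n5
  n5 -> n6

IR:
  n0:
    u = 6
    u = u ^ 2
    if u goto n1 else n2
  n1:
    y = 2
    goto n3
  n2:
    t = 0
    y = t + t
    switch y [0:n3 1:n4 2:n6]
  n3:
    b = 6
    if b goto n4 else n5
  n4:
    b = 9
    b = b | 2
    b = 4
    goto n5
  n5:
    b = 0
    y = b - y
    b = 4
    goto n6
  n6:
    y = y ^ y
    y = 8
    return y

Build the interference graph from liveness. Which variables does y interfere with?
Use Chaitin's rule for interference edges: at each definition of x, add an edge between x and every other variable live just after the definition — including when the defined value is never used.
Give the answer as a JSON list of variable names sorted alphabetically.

Answer: ["b"]

Working:
Block summaries:
  n0: {u} / ∅
  n1: {y} / ∅
  n2: {t,y} / ∅
  n3: {b} / ∅
  n4: {b} / ∅
  n5: {b,y} / {y}
  n6: {y} / {y}

Backward fixpoint:
  n0 li=∅ lo=∅
  n1 li=∅ lo={y}
  n2 li=∅ lo={y}
  n3 li={y} lo={y}
  n4 li={y} lo={y}
  n5 li={y} lo={y}
  n6 li={y} lo=∅

Interference:
  b↔{y}
  t↔∅
  u↔∅
  y↔{b}

N(y) = ["b"]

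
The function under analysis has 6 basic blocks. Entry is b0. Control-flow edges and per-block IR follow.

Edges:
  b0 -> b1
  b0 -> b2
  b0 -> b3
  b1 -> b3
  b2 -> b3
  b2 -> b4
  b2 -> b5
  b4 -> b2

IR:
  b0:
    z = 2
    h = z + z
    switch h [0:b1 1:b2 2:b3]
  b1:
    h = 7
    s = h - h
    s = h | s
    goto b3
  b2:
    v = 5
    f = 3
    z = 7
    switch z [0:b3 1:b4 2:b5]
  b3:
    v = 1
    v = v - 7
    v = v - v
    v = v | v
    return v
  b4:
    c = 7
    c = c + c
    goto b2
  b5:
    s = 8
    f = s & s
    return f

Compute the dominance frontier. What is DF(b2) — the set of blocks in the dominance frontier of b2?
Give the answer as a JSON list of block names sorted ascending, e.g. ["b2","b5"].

idom tree: b1←b0 b2←b0 b3←b0 b4←b2 b5←b2
Join-block Dom:
  b2: preds {b0,b4}: {b0} ∩ {b0,b2,b4} = {b0}; idom=b0
  b3: preds {b0,b1,b2}: {b0} ∩ {b0,b1} ∩ {b0,b2} = {b0}; idom=b0

DF walk-up:
  join b2 pred b0: · stop@b0
  join b2 pred b4: b4→b2 stop@b0
  join b3 pred b0: · stop@b0
  join b3 pred b1: b1 stop@b0
  join b3 pred b2: b2 stop@b0
  b0 → ∅
  b1 → {b3}
  b2 → {b2,b3}
  b3 → ∅
  b4 → {b2}
  b5 → ∅

DF(b2) = ["b2", "b3"]

Answer: ["b2", "b3"]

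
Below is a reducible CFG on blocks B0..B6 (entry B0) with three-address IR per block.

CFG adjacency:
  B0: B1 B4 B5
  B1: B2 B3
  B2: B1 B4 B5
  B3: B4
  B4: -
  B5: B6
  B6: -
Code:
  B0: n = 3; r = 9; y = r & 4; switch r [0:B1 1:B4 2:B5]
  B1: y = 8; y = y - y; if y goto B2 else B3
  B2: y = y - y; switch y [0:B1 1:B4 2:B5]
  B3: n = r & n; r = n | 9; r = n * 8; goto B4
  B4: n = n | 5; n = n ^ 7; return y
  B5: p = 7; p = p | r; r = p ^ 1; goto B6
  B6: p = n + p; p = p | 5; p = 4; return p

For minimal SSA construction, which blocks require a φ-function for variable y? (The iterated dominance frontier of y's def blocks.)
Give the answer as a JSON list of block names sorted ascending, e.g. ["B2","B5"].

Answer: ["B1", "B4", "B5"]

Working:
idom tree: B1←B0 B2←B1 B3←B1 B4←B0 B5←B0 B6←B5
Join-block Dom:
  B1: preds {B0,B2}: {B0} ∩ {B0,B1,B2} = {B0}; idom=B0
  B4: preds {B0,B2,B3}: {B0} ∩ {B0,B1,B2} ∩ {B0,B1,B3} = {B0}; idom=B0
  B5: preds {B0,B2}: {B0} ∩ {B0,B1,B2} = {B0}; idom=B0

DF derivation:
  join B1 pred B0: · stop@B0
  join B1 pred B2: B2→B1 stop@B0
  join B4 pred B0: · stop@B0
  join B4 pred B2: B2→B1 stop@B0
  join B4 pred B3: B3→B1 stop@B0
  join B5 pred B0: · stop@B0
  join B5 pred B2: B2→B1 stop@B0
  B0: DF=∅
  B1: DF={B1,B4,B5}
  B2: DF={B1,B4,B5}
  B3: DF={B4}
  B4: DF=∅
  B5: DF=∅
  B6: DF=∅

φ for y: defs {B0,B1,B2}
  DF⁺ = {B1,B4,B5}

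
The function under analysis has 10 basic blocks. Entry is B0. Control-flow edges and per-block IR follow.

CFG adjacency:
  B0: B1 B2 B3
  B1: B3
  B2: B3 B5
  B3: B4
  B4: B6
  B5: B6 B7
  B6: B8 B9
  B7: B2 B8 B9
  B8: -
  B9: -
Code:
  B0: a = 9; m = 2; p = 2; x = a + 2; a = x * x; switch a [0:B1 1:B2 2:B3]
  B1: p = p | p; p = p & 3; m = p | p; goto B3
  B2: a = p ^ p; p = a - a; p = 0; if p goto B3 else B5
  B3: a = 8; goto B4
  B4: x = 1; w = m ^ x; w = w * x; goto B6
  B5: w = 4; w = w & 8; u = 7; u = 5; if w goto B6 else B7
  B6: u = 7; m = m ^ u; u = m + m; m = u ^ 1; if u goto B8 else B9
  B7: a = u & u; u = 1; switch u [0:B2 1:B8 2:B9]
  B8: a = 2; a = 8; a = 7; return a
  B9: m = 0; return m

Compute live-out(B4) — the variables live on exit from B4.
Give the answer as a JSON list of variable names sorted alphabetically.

def/use:
  B0: {a,m,p,x} / ∅
  B1: {m,p} / {p}
  B2: {a,p} / {p}
  B3: {a} / ∅
  B4: {w,x} / {m}
  B5: {u,w} / ∅
  B6: {m,u} / {m}
  B7: {a,u} / {u}
  B8: {a} / ∅
  B9: {m} / ∅

Liveness:
  B0 li=∅ lo={m,p}
  B1 li={p} lo={m}
  B2 li={m,p} lo={m,p}
  B3 li={m} lo={m}
  B4 li={m} lo={m}
  B5 li={m,p} lo={m,p,u}
  B6 li={m} lo=∅
  B7 li={m,p,u} lo={m,p}
  B8 li=∅ lo=∅
  B9 li=∅ lo=∅

live-out(B4) = ["m"]

Answer: ["m"]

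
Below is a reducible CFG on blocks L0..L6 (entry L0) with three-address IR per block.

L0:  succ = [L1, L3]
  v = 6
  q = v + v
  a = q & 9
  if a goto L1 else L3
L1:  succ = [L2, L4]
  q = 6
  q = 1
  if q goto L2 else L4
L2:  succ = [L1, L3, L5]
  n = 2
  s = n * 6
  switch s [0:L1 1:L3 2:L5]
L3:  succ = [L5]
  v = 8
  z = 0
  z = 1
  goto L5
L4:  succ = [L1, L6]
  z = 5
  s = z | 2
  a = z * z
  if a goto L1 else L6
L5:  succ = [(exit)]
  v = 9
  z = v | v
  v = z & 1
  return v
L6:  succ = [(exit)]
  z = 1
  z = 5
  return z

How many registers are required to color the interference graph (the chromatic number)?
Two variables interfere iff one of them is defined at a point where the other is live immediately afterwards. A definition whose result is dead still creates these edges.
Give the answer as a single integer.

Answer: 2

Derivation:
def/use:
  L0: {a,q,v} / ∅
  L1: {q} / ∅
  L2: {n,s} / ∅
  L3: {v,z} / ∅
  L4: {a,s,z} / ∅
  L5: {v,z} / ∅
  L6: {z} / ∅

Backward fixpoint:
  L0 li=∅ lo=∅
  L1 li=∅ lo=∅
  L2 li=∅ lo=∅
  L3 li=∅ lo=∅
  L4 li=∅ lo=∅
  L5 li=∅ lo=∅
  L6 li=∅ lo=∅

Interference:
  a — ∅
  n — ∅
  q — ∅
  s — {z}
  v — ∅
  z — {s}

Chromatic number:
  clique {s,z} ⇒ need ≥ 2
  assign a→c0 n→c0 q→c0 s→c0 v→c0 z→c1 — no edge inside a register ⇒ χ ≤ 2
  χ = 2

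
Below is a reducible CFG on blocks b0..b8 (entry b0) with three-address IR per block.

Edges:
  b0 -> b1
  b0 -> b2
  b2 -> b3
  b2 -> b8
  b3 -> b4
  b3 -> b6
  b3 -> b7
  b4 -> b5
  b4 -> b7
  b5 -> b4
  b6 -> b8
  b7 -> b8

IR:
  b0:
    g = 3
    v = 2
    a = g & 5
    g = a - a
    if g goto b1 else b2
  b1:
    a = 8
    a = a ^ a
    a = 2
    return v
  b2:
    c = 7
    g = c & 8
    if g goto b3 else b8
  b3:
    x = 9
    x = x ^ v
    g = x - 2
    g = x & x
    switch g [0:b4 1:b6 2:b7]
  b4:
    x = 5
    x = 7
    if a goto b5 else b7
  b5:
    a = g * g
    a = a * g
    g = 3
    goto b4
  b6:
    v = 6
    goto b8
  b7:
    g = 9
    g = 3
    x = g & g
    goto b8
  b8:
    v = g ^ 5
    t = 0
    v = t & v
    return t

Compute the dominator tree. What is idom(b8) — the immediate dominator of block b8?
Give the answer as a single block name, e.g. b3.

Answer: b2

Derivation:
idom tree: b1←b0 b2←b0 b3←b2 b4←b3 b5←b4 b6←b3 b7←b3 b8←b2
Dom at joins:
  b4: preds {b3,b5}: {b0,b2,b3} ∩ {b0,b2,b3,b4,b5} = {b0,b2,b3}; idom=b3
  b7: preds {b3,b4}: {b0,b2,b3} ∩ {b0,b2,b3,b4} = {b0,b2,b3}; idom=b3
  b8: preds {b2,b6,b7}: {b0,b2} ∩ {b0,b2,b3,b6} ∩ {b0,b2,b3,b7} = {b0,b2}; idom=b2

idom(b8) = b2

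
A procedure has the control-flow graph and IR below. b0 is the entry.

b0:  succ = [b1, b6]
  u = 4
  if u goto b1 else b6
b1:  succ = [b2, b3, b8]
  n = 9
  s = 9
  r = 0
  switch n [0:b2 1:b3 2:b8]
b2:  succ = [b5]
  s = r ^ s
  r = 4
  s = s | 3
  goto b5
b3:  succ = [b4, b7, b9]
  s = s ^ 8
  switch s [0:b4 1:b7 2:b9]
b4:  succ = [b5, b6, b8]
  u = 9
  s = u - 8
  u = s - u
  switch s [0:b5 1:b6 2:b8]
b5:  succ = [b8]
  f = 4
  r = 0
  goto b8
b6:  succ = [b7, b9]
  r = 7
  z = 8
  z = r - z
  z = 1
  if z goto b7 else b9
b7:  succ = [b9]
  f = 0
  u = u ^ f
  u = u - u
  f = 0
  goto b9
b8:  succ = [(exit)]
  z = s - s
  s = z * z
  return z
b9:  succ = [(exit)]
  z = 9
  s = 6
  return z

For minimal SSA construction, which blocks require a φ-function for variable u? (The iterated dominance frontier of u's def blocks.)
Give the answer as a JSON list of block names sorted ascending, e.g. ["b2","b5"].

idom tree: b1←b0 b2←b1 b3←b1 b4←b3 b5←b1 b6←b0 b7←b0 b8←b1 b9←b0
Dom∩ at merges:
  b5: preds {b2,b4}: {b0,b1,b2} ∩ {b0,b1,b3,b4} = {b0,b1}; idom=b1
  b6: preds {b0,b4}: {b0} ∩ {b0,b1,b3,b4} = {b0}; idom=b0
  b7: preds {b3,b6}: {b0,b1,b3} ∩ {b0,b6} = {b0}; idom=b0
  b8: preds {b1,b4,b5}: {b0,b1} ∩ {b0,b1,b3,b4} ∩ {b0,b1,b5} = {b0,b1}; idom=b1
  b9: preds {b3,b6,b7}: {b0,b1,b3} ∩ {b0,b6} ∩ {b0,b7} = {b0}; idom=b0

Frontier:
  b5←b2: walk b2 to b1
  b5←b4: walk b4→b3 to b1
  b6←b0: walk · to b0
  b6←b4: walk b4→b3→b1 to b0
  b7←b3: walk b3→b1 to b0
  b7←b6: walk b6 to b0
  b8←b1: walk · to b1
  b8←b4: walk b4→b3 to b1
  b8←b5: walk b5 to b1
  b9←b3: walk b3→b1 to b0
  b9←b6: walk b6 to b0
  b9←b7: walk b7 to b0
  b0 → ∅
  b1 → {b6,b7,b9}
  b2 → {b5}
  b3 → {b5,b6,b7,b8,b9}
  b4 → {b5,b6,b8}
  b5 → {b8}
  b6 → {b7,b9}
  b7 → {b9}
  b8 → ∅
  b9 → ∅

φ for u: defs {b0,b4,b7}
  DF⁺ = {b5,b6,b7,b8,b9}

Answer: ["b5", "b6", "b7", "b8", "b9"]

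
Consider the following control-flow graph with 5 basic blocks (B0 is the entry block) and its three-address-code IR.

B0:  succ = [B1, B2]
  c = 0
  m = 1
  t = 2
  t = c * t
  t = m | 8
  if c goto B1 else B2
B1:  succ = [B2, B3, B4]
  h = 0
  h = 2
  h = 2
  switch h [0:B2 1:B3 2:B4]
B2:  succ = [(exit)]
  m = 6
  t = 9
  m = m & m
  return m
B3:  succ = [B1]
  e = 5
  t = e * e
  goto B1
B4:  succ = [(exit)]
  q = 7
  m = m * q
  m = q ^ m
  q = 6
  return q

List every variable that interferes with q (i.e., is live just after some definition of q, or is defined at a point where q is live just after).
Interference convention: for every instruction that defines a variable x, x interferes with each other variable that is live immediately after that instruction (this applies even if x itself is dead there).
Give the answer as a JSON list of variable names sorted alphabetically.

def/use:
  B0 def {c,m,t} use ∅
  B1 def {h} use ∅
  B2 def {m,t} use ∅
  B3 def {e,t} use ∅
  B4 def {m,q} use {m}

Liveness:
  B0 li=∅ lo={m}
  B1 li={m} lo={m}
  B2 li=∅ lo=∅
  B3 li={m} lo={m}
  B4 li={m} lo=∅

Conflict graph:
  c — {m,t}
  e — {m}
  h — {m}
  m — {c,e,h,q,t}
  q — {m}
  t — {c,m}

N(q) = ["m"]

Answer: ["m"]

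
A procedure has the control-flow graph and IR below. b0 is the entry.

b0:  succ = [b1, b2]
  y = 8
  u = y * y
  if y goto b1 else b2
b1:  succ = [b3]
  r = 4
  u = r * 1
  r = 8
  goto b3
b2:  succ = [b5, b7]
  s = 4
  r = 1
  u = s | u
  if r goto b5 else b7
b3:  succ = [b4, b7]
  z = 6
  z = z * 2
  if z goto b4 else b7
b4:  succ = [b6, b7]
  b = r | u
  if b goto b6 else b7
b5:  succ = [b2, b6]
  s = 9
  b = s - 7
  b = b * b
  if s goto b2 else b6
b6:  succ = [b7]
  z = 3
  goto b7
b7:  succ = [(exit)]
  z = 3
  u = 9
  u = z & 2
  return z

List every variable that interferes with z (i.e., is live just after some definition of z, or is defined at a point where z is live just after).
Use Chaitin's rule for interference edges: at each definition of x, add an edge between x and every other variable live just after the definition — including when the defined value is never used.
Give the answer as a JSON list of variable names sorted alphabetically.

Answer: ["r", "u"]

Derivation:
Block summaries:
  b0 def {u,y} use ∅
  b1 def {r,u} use ∅
  b2 def {r,s,u} use {u}
  b3 def {z} use ∅
  b4 def {b} use {r,u}
  b5 def {b,s} use ∅
  b6 def {z} use ∅
  b7 def {u,z} use ∅

Liveness:
  b0 li=∅ lo={u}
  b1 li=∅ lo={r,u}
  b2 li={u} lo={u}
  b3 li={r,u} lo={r,u}
  b4 li={r,u} lo=∅
  b5 li={u} lo={u}
  b6 li=∅ lo=∅
  b7 li=∅ lo=∅

Interfere edges:
  b: {s,u}
  r: {s,u,z}
  s: {b,r,u}
  u: {b,r,s,y,z}
  y: {u}
  z: {r,u}

N(z) = ["r", "u"]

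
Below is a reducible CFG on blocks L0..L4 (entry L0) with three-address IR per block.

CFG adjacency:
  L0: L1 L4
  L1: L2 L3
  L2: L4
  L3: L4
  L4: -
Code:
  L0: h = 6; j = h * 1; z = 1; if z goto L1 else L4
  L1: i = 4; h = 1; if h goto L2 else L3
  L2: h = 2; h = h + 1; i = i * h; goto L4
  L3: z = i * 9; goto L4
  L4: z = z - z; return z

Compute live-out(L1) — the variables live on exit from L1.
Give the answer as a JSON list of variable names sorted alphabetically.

Block summaries:
  L0: def={h,j,z} ue=∅
  L1: def={h,i} ue=∅
  L2: def={h,i} ue={i}
  L3: def={z} ue={i}
  L4: def={z} ue={z}

Backward fixpoint:
  L0: in=∅ out={z}
  L1: in={z} out={i,z}
  L2: in={i,z} out={z}
  L3: in={i} out={z}
  L4: in={z} out=∅

live-out(L1) = ["i", "z"]

Answer: ["i", "z"]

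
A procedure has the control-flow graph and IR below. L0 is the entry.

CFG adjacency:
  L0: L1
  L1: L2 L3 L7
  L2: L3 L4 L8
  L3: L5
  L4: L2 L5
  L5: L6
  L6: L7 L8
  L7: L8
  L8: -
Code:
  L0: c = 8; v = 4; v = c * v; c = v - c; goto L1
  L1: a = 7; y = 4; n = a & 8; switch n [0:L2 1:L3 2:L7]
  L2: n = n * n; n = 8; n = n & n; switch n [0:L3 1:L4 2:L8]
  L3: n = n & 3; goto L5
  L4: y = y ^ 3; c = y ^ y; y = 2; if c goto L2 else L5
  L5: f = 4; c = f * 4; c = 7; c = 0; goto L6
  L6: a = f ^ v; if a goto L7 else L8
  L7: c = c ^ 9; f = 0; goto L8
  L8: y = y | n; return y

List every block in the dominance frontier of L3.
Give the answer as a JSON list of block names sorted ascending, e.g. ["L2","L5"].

idom tree: L1←L0 L2←L1 L3←L1 L4←L2 L5←L1 L6←L5 L7←L1 L8←L1
Dom at joins:
  L2: preds {L1,L4}: {L0,L1} ∩ {L0,L1,L2,L4} = {L0,L1}; idom=L1
  L3: preds {L1,L2}: {L0,L1} ∩ {L0,L1,L2} = {L0,L1}; idom=L1
  L5: preds {L3,L4}: {L0,L1,L3} ∩ {L0,L1,L2,L4} = {L0,L1}; idom=L1
  L7: preds {L1,L6}: {L0,L1} ∩ {L0,L1,L5,L6} = {L0,L1}; idom=L1
  L8: preds {L2,L6,L7}: {L0,L1,L2} ∩ {L0,L1,L5,L6} ∩ {L0,L1,L7} = {L0,L1}; idom=L1

DF derivation:
  join L2 pred L1: · stop@L1
  join L2 pred L4: L4→L2 stop@L1
  join L3 pred L1: · stop@L1
  join L3 pred L2: L2 stop@L1
  join L5 pred L3: L3 stop@L1
  join L5 pred L4: L4→L2 stop@L1
  join L7 pred L1: · stop@L1
  join L7 pred L6: L6→L5 stop@L1
  join L8 pred L2: L2 stop@L1
  join L8 pred L6: L6→L5 stop@L1
  join L8 pred L7: L7 stop@L1
  L0: DF=∅
  L1: DF=∅
  L2: DF={L2,L3,L5,L8}
  L3: DF={L5}
  L4: DF={L2,L5}
  L5: DF={L7,L8}
  L6: DF={L7,L8}
  L7: DF={L8}
  L8: DF=∅

DF(L3) = ["L5"]

Answer: ["L5"]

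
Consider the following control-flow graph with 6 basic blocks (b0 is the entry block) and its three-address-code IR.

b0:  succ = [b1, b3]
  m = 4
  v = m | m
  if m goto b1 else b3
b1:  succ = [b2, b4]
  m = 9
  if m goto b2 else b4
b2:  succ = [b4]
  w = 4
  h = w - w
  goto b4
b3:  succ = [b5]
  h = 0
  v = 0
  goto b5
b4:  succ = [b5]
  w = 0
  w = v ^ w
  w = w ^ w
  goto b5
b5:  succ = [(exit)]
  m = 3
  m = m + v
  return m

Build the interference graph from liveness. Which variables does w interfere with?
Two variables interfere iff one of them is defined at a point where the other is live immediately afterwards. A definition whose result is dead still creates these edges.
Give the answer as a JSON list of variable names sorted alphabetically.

Block summaries:
  b0: {m,v} / ∅
  b1: {m} / ∅
  b2: {h,w} / ∅
  b3: {h,v} / ∅
  b4: {w} / {v}
  b5: {m} / {v}

Live sets:
  live b0: ∅→{v}
  live b1: {v}→{v}
  live b2: {v}→{v}
  live b3: ∅→{v}
  live b4: {v}→{v}
  live b5: {v}→∅

Interfere edges:
  h↔{v}
  m↔{v}
  v↔{h,m,w}
  w↔{v}

N(w) = ["v"]

Answer: ["v"]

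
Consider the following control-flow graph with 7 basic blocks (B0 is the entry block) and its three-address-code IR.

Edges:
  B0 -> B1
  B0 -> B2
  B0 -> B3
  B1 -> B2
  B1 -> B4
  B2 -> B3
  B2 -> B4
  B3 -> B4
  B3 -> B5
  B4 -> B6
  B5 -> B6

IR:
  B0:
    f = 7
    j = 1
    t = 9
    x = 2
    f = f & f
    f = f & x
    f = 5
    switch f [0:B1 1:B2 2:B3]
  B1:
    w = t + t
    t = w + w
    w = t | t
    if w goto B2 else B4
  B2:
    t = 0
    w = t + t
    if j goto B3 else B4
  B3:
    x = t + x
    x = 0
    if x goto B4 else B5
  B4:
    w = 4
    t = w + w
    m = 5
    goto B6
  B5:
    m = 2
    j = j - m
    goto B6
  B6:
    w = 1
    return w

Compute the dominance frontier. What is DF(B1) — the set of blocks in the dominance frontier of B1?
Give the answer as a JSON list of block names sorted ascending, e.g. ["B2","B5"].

idom tree: B1←B0 B2←B0 B3←B0 B4←B0 B5←B3 B6←B0
Dom∩ at merges:
  B2: preds {B0,B1}: {B0} ∩ {B0,B1} = {B0}; idom=B0
  B3: preds {B0,B2}: {B0} ∩ {B0,B2} = {B0}; idom=B0
  B4: preds {B1,B2,B3}: {B0,B1} ∩ {B0,B2} ∩ {B0,B3} = {B0}; idom=B0
  B6: preds {B4,B5}: {B0,B4} ∩ {B0,B3,B5} = {B0}; idom=B0

Frontier:
  B2←B0: walk · to B0
  B2←B1: walk B1 to B0
  B3←B0: walk · to B0
  B3←B2: walk B2 to B0
  B4←B1: walk B1 to B0
  B4←B2: walk B2 to B0
  B4←B3: walk B3 to B0
  B6←B4: walk B4 to B0
  B6←B5: walk B5→B3 to B0
  B0: DF=∅
  B1: DF={B2,B4}
  B2: DF={B3,B4}
  B3: DF={B4,B6}
  B4: DF={B6}
  B5: DF={B6}
  B6: DF=∅

DF(B1) = ["B2", "B4"]

Answer: ["B2", "B4"]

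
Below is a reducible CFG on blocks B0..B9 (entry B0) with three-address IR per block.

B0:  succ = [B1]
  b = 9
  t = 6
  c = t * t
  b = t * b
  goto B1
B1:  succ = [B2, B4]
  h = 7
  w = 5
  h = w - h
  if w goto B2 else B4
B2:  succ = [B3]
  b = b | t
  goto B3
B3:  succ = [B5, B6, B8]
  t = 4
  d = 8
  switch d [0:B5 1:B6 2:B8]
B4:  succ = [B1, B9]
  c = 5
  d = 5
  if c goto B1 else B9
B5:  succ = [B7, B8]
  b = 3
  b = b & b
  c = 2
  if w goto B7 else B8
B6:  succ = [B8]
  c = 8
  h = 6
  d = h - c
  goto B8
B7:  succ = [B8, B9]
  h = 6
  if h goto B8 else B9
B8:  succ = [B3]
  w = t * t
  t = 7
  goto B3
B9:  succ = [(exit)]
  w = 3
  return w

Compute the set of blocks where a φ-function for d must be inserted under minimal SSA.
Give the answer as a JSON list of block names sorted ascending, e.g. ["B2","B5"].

Answer: ["B1", "B3", "B8", "B9"]

Working:
idom tree: B1←B0 B2←B1 B3←B2 B4←B1 B5←B3 B6←B3 B7←B5 B8←B3 B9←B1
Join-block Dom:
  B1: preds {B0,B4}: {B0} ∩ {B0,B1,B4} = {B0}; idom=B0
  B3: preds {B2,B8}: {B0,B1,B2} ∩ {B0,B1,B2,B3,B8} = {B0,B1,B2}; idom=B2
  B8: preds {B3,B5,B6,B7}: {B0,B1,B2,B3} ∩ {B0,B1,B2,B3,B5} ∩ {B0,B1,B2,B3,B6} ∩ {B0,B1,B2,B3,B5,B7} = {B0,B1,B2,B3}; idom=B3
  B9: preds {B4,B7}: {B0,B1,B4} ∩ {B0,B1,B2,B3,B5,B7} = {B0,B1}; idom=B1

DF walk-up:
  B1←B0: walk · to B0
  B1←B4: walk B4→B1 to B0
  B3←B2: walk · to B2
  B3←B8: walk B8→B3 to B2
  B8←B3: walk · to B3
  B8←B5: walk B5 to B3
  B8←B6: walk B6 to B3
  B8←B7: walk B7→B5 to B3
  B9←B4: walk B4 to B1
  B9←B7: walk B7→B5→B3→B2 to B1
  B0 → ∅
  B1 → {B1}
  B2 → {B9}
  B3 → {B3,B9}
  B4 → {B1,B9}
  B5 → {B8,B9}
  B6 → {B8}
  B7 → {B8,B9}
  B8 → {B3}
  B9 → ∅

φ for d: defs {B3,B4,B6}
  DF⁺ = {B1,B3,B8,B9}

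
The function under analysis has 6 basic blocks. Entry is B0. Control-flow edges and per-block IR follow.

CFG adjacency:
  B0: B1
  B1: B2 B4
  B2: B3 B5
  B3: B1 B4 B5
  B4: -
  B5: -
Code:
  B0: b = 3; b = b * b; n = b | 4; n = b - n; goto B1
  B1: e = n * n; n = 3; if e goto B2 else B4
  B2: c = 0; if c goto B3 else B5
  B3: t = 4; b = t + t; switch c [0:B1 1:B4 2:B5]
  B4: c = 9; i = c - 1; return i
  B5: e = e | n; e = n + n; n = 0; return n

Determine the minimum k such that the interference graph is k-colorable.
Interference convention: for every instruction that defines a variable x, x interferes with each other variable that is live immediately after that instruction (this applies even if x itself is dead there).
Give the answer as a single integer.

Answer: 4

Analysis:
Block summaries:
  B0: def={b,n} ue=∅
  B1: def={e,n} ue={n}
  B2: def={c} ue=∅
  B3: def={b,t} ue={c}
  B4: def={c,i} ue=∅
  B5: def={e,n} ue={e,n}

Liveness:
  B0: in=∅ out={n}
  B1: in={n} out={e,n}
  B2: in={e,n} out={c,e,n}
  B3: in={c,e,n} out={e,n}
  B4: in=∅ out=∅
  B5: in={e,n} out=∅

Interfere edges:
  b↔{c,e,n}
  c↔{b,e,n,t}
  e↔{b,c,n,t}
  i↔∅
  n↔{b,c,e,t}
  t↔{c,e,n}

Chromatic number:
  clique {b,c,e,n} ⇒ need ≥ 4
  assign b→r3 c→r0 e→r1 i→r0 n→r2 t→r3 — no edge inside a register ⇒ χ ≤ 4
  χ = 4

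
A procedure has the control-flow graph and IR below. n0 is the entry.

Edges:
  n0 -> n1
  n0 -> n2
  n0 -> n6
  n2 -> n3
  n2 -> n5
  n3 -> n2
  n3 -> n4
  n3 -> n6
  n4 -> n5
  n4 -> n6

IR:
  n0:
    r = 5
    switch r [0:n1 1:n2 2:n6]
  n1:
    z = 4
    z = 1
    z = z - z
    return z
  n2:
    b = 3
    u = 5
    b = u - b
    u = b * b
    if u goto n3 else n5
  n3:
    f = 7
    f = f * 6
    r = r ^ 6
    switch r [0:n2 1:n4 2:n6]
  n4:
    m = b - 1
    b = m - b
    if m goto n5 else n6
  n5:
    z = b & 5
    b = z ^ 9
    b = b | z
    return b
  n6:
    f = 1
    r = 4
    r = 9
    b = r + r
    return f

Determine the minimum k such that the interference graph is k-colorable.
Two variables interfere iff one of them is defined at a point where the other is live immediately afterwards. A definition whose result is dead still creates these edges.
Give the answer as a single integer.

Answer: 3

Derivation:
Block summaries:
  n0: {r} / ∅
  n1: {z} / ∅
  n2: {b,u} / ∅
  n3: {f,r} / {r}
  n4: {b,m} / {b}
  n5: {b,z} / {b}
  n6: {b,f,r} / ∅

Backward fixpoint:
  n0 li=∅ lo={r}
  n1 li=∅ lo=∅
  n2 li={r} lo={b,r}
  n3 li={b,r} lo={b,r}
  n4 li={b} lo={b}
  n5 li={b} lo=∅
  n6 li=∅ lo=∅

Conflict graph:
  b↔{f,m,r,u,z}
  f↔{b,r}
  m↔{b}
  r↔{b,f,u}
  u↔{b,r}
  z↔{b}

Chromatic number:
  clique {b,f,r} ⇒ need ≥ 3
  assign b→c0 f→c2 m→c1 r→c1 u→c2 z→c1 — no edge inside a register ⇒ χ ≤ 3
  χ = 3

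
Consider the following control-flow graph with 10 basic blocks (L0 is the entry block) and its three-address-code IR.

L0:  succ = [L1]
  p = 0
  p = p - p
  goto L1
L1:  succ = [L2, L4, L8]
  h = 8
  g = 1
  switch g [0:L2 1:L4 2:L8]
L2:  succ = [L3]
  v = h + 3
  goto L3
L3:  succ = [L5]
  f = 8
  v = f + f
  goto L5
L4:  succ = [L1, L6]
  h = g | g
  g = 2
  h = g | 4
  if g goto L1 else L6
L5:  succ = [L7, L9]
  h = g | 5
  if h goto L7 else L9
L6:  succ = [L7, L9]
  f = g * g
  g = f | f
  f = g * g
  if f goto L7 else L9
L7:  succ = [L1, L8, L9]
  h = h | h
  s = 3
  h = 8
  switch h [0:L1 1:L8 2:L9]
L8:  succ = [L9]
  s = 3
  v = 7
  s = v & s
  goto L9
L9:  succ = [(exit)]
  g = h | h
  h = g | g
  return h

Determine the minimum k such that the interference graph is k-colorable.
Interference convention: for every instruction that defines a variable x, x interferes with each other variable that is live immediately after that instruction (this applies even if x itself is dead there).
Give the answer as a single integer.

Answer: 3

Derivation:
Block summaries:
  L0: def={p} ue=∅
  L1: def={g,h} ue=∅
  L2: def={v} ue={h}
  L3: def={f,v} ue=∅
  L4: def={g,h} ue={g}
  L5: def={h} ue={g}
  L6: def={f,g} ue={g}
  L7: def={h,s} ue={h}
  L8: def={s,v} ue=∅
  L9: def={g,h} ue={h}

Liveness:
  live L0: ∅→∅
  live L1: ∅→{g,h}
  live L2: {g,h}→{g}
  live L3: {g}→{g}
  live L4: {g}→{g,h}
  live L5: {g}→{h}
  live L6: {g,h}→{h}
  live L7: {h}→{h}
  live L8: {h}→{h}
  live L9: {h}→∅

Interfere edges:
  f: {g,h}
  g: {f,h,v}
  h: {f,g,s,v}
  p: ∅
  s: {h,v}
  v: {g,h,s}

Registers:
  lower bound: {f,g,h} mutually conflict ⇒ χ ≥ 3
  3-colouring: r0={h,p}  r1={g,s}  r2={f,v}
  χ = 3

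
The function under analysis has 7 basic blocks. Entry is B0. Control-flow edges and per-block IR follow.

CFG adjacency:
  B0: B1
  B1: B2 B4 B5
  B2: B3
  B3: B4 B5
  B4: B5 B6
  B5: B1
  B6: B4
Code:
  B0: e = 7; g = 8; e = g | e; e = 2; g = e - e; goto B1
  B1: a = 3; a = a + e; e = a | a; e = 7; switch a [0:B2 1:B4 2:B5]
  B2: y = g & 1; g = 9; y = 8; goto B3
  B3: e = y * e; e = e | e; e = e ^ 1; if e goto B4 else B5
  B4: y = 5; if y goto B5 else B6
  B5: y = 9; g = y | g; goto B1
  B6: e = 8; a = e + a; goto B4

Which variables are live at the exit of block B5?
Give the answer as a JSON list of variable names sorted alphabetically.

Per-block:
  B0: def={e,g} ue=∅
  B1: def={a,e} ue={e}
  B2: def={g,y} ue={g}
  B3: def={e} ue={e,y}
  B4: def={y} ue=∅
  B5: def={g,y} ue={g}
  B6: def={a,e} ue={a}

Live sets:
  B0 li=∅ lo={e,g}
  B1 li={e,g} lo={a,e,g}
  B2 li={a,e,g} lo={a,e,g,y}
  B3 li={a,e,g,y} lo={a,e,g}
  B4 li={a,e,g} lo={a,e,g}
  B5 li={e,g} lo={e,g}
  B6 li={a,g} lo={a,e,g}

live-out(B5) = ["e", "g"]

Answer: ["e", "g"]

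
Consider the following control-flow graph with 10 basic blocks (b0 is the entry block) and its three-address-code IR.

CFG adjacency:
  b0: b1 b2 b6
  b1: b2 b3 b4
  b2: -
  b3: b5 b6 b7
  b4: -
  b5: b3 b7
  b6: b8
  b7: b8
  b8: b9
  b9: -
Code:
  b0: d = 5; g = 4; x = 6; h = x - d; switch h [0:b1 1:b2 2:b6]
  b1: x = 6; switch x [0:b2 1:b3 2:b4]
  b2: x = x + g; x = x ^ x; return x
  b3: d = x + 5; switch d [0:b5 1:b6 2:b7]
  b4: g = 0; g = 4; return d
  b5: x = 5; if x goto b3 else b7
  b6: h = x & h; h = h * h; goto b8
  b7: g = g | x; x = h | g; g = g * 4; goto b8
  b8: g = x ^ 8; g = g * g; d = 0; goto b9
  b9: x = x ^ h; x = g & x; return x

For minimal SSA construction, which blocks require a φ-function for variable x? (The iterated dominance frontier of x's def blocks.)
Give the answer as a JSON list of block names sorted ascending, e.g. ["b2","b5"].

Answer: ["b2", "b3", "b6", "b7", "b8"]

Derivation:
idom tree: b1←b0 b2←b0 b3←b1 b4←b1 b5←b3 b6←b0 b7←b3 b8←b0 b9←b8
Dom∩ at merges:
  b2: preds {b0,b1}: {b0} ∩ {b0,b1} = {b0}; idom=b0
  b3: preds {b1,b5}: {b0,b1} ∩ {b0,b1,b3,b5} = {b0,b1}; idom=b1
  b6: preds {b0,b3}: {b0} ∩ {b0,b1,b3} = {b0}; idom=b0
  b7: preds {b3,b5}: {b0,b1,b3} ∩ {b0,b1,b3,b5} = {b0,b1,b3}; idom=b3
  b8: preds {b6,b7}: {b0,b6} ∩ {b0,b1,b3,b7} = {b0}; idom=b0

DF derivation:
  b2←b0: walk · to b0
  b2←b1: walk b1 to b0
  b3←b1: walk · to b1
  b3←b5: walk b5→b3 to b1
  b6←b0: walk · to b0
  b6←b3: walk b3→b1 to b0
  b7←b3: walk · to b3
  b7←b5: walk b5 to b3
  b8←b6: walk b6 to b0
  b8←b7: walk b7→b3→b1 to b0
  b0: DF=∅
  b1: DF={b2,b6,b8}
  b2: DF=∅
  b3: DF={b3,b6,b8}
  b4: DF=∅
  b5: DF={b3,b7}
  b6: DF={b8}
  b7: DF={b8}
  b8: DF=∅
  b9: DF=∅

φ for x: defs {b0,b1,b2,b5,b7,b9}
  DF⁺ = {b2,b3,b6,b7,b8}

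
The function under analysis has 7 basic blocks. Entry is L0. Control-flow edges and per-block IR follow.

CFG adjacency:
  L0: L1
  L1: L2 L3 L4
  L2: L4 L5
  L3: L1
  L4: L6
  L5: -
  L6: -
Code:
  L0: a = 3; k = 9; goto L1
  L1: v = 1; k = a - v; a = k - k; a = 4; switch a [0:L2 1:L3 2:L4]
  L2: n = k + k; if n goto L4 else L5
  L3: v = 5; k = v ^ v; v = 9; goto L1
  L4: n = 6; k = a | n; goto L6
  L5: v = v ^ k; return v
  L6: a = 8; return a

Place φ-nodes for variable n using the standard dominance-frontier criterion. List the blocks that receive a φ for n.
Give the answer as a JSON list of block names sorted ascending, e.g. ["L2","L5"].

Answer: ["L4"]

Working:
idom tree: L1←L0 L2←L1 L3←L1 L4←L1 L5←L2 L6←L4
Dom∩ at merges:
  L1: preds {L0,L3}: {L0} ∩ {L0,L1,L3} = {L0}; idom=L0
  L4: preds {L1,L2}: {L0,L1} ∩ {L0,L1,L2} = {L0,L1}; idom=L1

DF derivation:
  L1←L0: walk · to L0
  L1←L3: walk L3→L1 to L0
  L4←L1: walk · to L1
  L4←L2: walk L2 to L1
  DF(L0)=∅
  DF(L1)={L1}
  DF(L2)={L4}
  DF(L3)={L1}
  DF(L4)=∅
  DF(L5)=∅
  DF(L6)=∅

φ for n: defs {L2,L4}
  DF⁺ = {L4}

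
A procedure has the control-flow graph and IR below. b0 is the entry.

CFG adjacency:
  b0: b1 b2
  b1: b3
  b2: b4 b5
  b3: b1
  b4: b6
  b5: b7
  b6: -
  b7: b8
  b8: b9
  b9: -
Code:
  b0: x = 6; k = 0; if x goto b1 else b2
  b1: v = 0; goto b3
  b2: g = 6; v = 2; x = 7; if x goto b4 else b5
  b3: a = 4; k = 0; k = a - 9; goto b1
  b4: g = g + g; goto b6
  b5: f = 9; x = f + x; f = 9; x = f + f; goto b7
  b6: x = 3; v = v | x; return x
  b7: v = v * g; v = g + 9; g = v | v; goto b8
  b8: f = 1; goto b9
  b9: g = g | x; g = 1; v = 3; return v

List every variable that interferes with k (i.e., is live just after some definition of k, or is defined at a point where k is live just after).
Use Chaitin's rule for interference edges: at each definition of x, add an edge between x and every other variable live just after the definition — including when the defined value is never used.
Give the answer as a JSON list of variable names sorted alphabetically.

def/use:
  b0: {k,x} / ∅
  b1: {v} / ∅
  b2: {g,v,x} / ∅
  b3: {a,k} / ∅
  b4: {g} / {g}
  b5: {f,x} / {x}
  b6: {v,x} / {v}
  b7: {g,v} / {g,v}
  b8: {f} / ∅
  b9: {g,v} / {g,x}

Live sets:
  b0: in=∅ out=∅
  b1: in=∅ out=∅
  b2: in=∅ out={g,v,x}
  b3: in=∅ out=∅
  b4: in={g,v} out={v}
  b5: in={g,v,x} out={g,v,x}
  b6: in={v} out=∅
  b7: in={g,v,x} out={g,x}
  b8: in={g,x} out={g,x}
  b9: in={g,x} out=∅

Interfere edges:
  a↔{k}
  f↔{g,v,x}
  g↔{f,v,x}
  k↔{a,x}
  v↔{f,g,x}
  x↔{f,g,k,v}

N(k) = ["a", "x"]

Answer: ["a", "x"]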